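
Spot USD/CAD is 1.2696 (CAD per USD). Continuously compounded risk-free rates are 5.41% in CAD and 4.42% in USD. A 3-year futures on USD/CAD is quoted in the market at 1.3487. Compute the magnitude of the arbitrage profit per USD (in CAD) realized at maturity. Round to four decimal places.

Fair futures: F* = S·e^(carry·T), with carry = (r_CAD − r_USD) = 0.0541 − 0.0442 = 0.0099
F* = 1.2696 · e^(0.0099 × 3) = 1.2696 · e^0.029700 = 1.2696 × 1.030145 = 1.3079
Market 1.3487 > fair 1.3079: forward overpriced → cash-and-carry (buy spot, short the forward).
At maturity, profit = |F_mkt − F*| = |1.3487 − 1.3079| = 0.0408 per USD (in CAD)

0.0408 per USD (in CAD)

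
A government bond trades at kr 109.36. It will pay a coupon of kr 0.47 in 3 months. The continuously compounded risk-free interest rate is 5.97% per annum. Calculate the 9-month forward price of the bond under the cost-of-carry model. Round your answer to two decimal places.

kr 113.88

PV(coupons) I = 0.47·e^(−0.0597·3/12)
I = 0.4630
F = (S − I)·e^(rT) = (109.36 − 0.4630) · e^(0.0597·9/12)
= 108.8970 · e^0.044775 = 108.8970 × 1.045793 = kr 113.88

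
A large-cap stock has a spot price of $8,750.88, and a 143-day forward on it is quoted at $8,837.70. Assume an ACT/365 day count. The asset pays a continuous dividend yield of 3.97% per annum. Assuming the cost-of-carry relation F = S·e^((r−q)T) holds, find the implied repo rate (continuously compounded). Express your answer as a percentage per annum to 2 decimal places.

From F = S·e^((r−q)T): (r − q) = ln(F/S)/T
ln(8837.70/8750.88) = ln(1.009921) = 0.009872
(r − q) = 0.009872 / (143/365) = 0.025198
r = ln(F/S)/T + q = 0.025198 + 0.0397 = 0.064898
r = 6.49%

6.49%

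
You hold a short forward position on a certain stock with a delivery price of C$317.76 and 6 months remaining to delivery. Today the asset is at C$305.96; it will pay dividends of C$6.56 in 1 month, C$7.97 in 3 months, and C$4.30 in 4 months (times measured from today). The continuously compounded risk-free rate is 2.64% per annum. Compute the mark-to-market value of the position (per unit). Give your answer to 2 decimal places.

PV(remaining dividends) I = 6.56·e^(−0.0264·1/12) + 7.97·e^(−0.0264·3/12) + 4.30·e^(−0.0264·4/12) = 18.7255
Current forward F = (S − I)·e^(rT) = (305.96 − 18.7255)·e^(0.0264·6/12) = 287.2345 × 1.013288 = 291.0513
Value (long) = (F − K)·e^(−rT) = (291.0513 − 317.76) × 0.986887 = -26.3585
Short position value = −(long value) = C$26.36

C$26.36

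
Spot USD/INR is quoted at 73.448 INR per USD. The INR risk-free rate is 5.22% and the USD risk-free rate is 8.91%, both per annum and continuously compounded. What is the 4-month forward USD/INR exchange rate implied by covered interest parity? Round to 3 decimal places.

F = S·e^((r_INR − r_USD)T) = 73.448 · e^((0.0522 − 0.0891) × 4/12)
= 73.448 · e^-0.012300 = 73.448 × 0.987775
F = 72.550 INR per USD

72.550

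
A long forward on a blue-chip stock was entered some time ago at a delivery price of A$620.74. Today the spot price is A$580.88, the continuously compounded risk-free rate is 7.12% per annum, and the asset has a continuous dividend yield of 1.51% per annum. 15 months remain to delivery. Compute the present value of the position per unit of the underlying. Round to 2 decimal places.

Current fair forward for the remaining 15 months: F = S·e^((r − q)·T), (r − q) = 0.0712 − 0.0151 = 0.0561
F = 580.88 · e^(0.0561 × 15/12) = 580.88 × 1.072642 = 623.0763
Value of long forward = (F − K)·e^(−rT) = (623.0763 − 620.74) · e^(−0.0712·15/12)
= 2.3363 × 0.914846 = 2.14

A$2.14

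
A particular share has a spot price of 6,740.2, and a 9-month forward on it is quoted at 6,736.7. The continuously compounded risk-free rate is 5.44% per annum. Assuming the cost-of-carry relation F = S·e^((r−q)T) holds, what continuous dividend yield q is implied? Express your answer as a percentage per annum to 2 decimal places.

5.51%

From F = S·e^((r−q)T): (r − q) = ln(F/S)/T
ln(6736.7/6740.2) = ln(0.999481) = -0.000519
(r − q) = -0.000519 / (9/12) = -0.000692
q = r − ln(F/S)/T = 0.0544 + 0.000692 = 0.055092
q = 5.51%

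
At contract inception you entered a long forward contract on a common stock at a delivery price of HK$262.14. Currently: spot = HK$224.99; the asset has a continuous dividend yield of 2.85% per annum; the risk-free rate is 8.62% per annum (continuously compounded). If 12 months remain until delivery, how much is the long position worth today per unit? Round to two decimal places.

-HK$21.82

Current fair forward for the remaining 12 months: F = S·e^((r − q)·T), (r − q) = 0.0862 − 0.0285 = 0.0577
F = 224.99 · e^(0.0577 × 12/12) = 224.99 × 1.059397 = 238.3537
Value of long forward = (F − K)·e^(−rT) = (238.3537 − 262.14) · e^(−0.0862·12/12)
= -23.7863 × 0.917411 = -21.82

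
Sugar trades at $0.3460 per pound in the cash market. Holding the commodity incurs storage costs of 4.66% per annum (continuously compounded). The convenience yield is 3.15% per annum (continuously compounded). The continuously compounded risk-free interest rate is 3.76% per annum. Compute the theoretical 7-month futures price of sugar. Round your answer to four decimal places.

Net carry = r + u − y = 0.0376 + 0.0466 − 0.0315 = 0.0527
F = S·e^((r+u−y)T) = 0.3460 · e^(0.0527 × 7/12) = 0.3460 · e^0.030742
= 0.3460 × 1.031219 = $0.3568 per pound

$0.3568 per pound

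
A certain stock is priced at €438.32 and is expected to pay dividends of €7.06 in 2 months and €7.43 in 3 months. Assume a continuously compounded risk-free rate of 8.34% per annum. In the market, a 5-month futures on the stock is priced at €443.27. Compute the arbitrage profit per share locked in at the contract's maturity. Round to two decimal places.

€4.19 per share

PV(dividends) I = 7.06·e^(−0.0834·2/12) + 7.43·e^(−0.0834·3/12) = 14.2392
Fair futures F* = (S − I)·e^(rT) = (438.32 − 14.2392)·e^0.034750 = 424.0808 × 1.035361 = 439.0767
Market €443.27 > fair 439.0767: forward overpriced → cash-and-carry (borrow at r, buy the stock and collect the dividends, short the forward).
Profit at T = |F_mkt − F*| = |443.27 − 439.0767| = €4.19 per share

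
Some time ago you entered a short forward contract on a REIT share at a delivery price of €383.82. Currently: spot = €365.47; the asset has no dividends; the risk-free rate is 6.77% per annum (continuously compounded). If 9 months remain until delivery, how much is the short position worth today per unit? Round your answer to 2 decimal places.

-€0.65

Current fair forward for the remaining 9 months: F = S·e^(r·T), r = 0.0677
F = 365.47 · e^(0.0677 × 9/12) = 365.47 × 1.052086 = 384.5059
Value of long forward = (F − K)·e^(−rT) = (384.5059 − 383.82) · e^(−0.0677·9/12)
= 0.6859 × 0.950493 = 0.65
Short position value = −(long value) = -€0.65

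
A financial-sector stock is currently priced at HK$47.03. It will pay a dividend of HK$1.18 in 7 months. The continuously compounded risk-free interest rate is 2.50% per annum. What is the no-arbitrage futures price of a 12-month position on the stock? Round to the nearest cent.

PV(dividends) I = 1.18·e^(−0.0250·7/12)
I = 1.1629
F = (S − I)·e^(rT) = (47.03 − 1.1629) · e^(0.0250·12/12)
= 45.8671 · e^0.025000 = 45.8671 × 1.025315 = HK$47.03

HK$47.03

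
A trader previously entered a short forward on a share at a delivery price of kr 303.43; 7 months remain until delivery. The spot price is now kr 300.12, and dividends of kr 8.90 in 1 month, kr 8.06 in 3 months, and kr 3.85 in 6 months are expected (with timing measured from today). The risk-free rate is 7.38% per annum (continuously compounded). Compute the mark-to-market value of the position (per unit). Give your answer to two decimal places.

kr 10.99

PV(remaining dividends) I = 8.90·e^(−0.0738·1/12) + 8.06·e^(−0.0738·3/12) + 3.85·e^(−0.0738·6/12) = 20.4686
Current forward F = (S − I)·e^(rT) = (300.12 − 20.4686)·e^(0.0738·7/12) = 279.6514 × 1.043990 = 291.9533
Value (long) = (F − K)·e^(−rT) = (291.9533 − 303.43) × 0.957863 = -10.9931
Short position value = −(long value) = kr 10.99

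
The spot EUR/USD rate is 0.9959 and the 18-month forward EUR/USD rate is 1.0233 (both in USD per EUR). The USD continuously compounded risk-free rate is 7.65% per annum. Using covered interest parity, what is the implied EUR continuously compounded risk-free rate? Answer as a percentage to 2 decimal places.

F = S·e^((r_USD − r_EUR)T) ⇒ r_EUR = r_USD − ln(F/S)/T
ln(1.0233/0.9959) = 0.027141; /(18/12) = 0.018094
r_EUR = 0.0765 − 0.018094 = 0.058406
r_EUR = 5.84%

5.84%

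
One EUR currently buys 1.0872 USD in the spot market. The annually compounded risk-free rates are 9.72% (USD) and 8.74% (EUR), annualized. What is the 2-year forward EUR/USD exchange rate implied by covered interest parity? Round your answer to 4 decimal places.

1.1069

By covered interest parity, F = S · (1+r_USD)^T / (1+r_EUR)^T
= 1.0872 × 1.203848 / 1.182439 = 1.0872 × 1.018106
F = 1.1069 USD per EUR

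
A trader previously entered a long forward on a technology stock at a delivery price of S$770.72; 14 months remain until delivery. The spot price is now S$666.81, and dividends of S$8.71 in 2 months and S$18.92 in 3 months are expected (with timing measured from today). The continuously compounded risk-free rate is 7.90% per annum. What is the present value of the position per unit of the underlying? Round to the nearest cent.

PV(remaining dividends) I = 8.71·e^(−0.0790·2/12) + 18.92·e^(−0.0790·3/12) = 27.1461
Current forward F = (S − I)·e^(rT) = (666.81 − 27.1461)·e^(0.0790·14/12) = 639.6639 × 1.096548 = 701.4222
Value (long) = (F − K)·e^(−rT) = (701.4222 − 770.72) × 0.911953 = -63.1963
Value = -S$63.20

-S$63.20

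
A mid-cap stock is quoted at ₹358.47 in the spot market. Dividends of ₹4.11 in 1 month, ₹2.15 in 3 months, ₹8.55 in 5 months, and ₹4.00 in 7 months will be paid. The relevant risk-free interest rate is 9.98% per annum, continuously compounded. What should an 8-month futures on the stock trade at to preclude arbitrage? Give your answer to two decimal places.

₹363.73

PV(dividends) I = 4.11·e^(−0.0998·1/12) + 2.15·e^(−0.0998·3/12) + 8.55·e^(−0.0998·5/12) + 4.00·e^(−0.0998·7/12)
I = 4.0760 + 2.0970 + 8.2018 + 3.7738 = 18.1486
F = (S − I)·e^(rT) = (358.47 − 18.1486) · e^(0.0998·8/12)
= 340.3214 · e^0.066533 = 340.3214 × 1.068796 = ₹363.73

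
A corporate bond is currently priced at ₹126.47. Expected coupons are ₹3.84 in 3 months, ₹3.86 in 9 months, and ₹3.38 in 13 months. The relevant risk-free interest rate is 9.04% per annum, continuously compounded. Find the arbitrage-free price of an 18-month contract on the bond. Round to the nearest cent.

PV(coupons) I = 3.84·e^(−0.0904·3/12) + 3.86·e^(−0.0904·9/12) + 3.38·e^(−0.0904·13/12)
I = 3.7542 + 3.6070 + 3.0647 = 10.4259
F = (S − I)·e^(rT) = (126.47 − 10.4259) · e^(0.0904·18/12)
= 116.0441 · e^0.135600 = 116.0441 × 1.145224 = ₹132.90

₹132.90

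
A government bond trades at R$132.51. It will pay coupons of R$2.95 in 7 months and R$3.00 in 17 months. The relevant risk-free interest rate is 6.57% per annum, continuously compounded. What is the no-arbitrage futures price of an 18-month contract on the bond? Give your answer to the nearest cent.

R$140.08

PV(coupons) I = 2.95·e^(−0.0657·7/12) + 3.00·e^(−0.0657·17/12)
I = 2.8391 + 2.7334 = 5.5725
F = (S − I)·e^(rT) = (132.51 − 5.5725) · e^(0.0657·18/12)
= 126.9375 · e^0.098550 = 126.9375 × 1.103570 = R$140.08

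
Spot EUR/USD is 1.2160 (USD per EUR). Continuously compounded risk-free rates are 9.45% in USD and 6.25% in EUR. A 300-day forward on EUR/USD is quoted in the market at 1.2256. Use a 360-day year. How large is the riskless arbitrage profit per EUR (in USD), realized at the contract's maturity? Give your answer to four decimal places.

Fair forward: F* = S·e^(carry·T), with carry = (r_USD − r_EUR) = 0.0945 − 0.0625 = 0.0320
F* = 1.2160 · e^(0.0320 × 300/360) = 1.2160 · e^0.026667 = 1.2160 × 1.027026 = 1.2489
Market 1.2256 < fair 1.2489: forward underpriced → reverse cash-and-carry (short spot, go long the forward).
At maturity, profit = |F_mkt − F*| = |1.2256 − 1.2489| = 0.0233 per EUR (in USD)

0.0233 per EUR (in USD)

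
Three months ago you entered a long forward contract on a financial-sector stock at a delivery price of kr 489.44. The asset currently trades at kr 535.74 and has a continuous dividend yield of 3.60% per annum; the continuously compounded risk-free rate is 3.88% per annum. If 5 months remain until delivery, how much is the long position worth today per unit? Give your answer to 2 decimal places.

Current fair forward for the remaining 5 months: F = S·e^((r − q)·T), (r − q) = 0.0388 − 0.0360 = 0.0028
F = 535.74 · e^(0.0028 × 5/12) = 535.74 × 1.001167 = 536.3652
Value of long forward = (F − K)·e^(−rT) = (536.3652 − 489.44) · e^(−0.0388·5/12)
= 46.9252 × 0.983963 = 46.17

kr 46.17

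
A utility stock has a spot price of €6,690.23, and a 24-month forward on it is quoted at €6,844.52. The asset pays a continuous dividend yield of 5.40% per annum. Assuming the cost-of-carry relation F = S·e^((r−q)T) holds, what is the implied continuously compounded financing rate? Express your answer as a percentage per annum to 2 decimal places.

6.54%

From F = S·e^((r−q)T): (r − q) = ln(F/S)/T
ln(6844.52/6690.23) = ln(1.023062) = 0.022800
(r − q) = 0.022800 / (24/12) = 0.011400
r = ln(F/S)/T + q = 0.011400 + 0.0540 = 0.065400
r = 6.54%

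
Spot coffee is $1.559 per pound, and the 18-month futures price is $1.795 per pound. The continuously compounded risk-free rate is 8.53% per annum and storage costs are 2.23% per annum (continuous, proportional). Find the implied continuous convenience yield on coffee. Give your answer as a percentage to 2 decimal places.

1.36%

F = S·e^((r+u−y)T) ⇒ (r+u−y) = ln(F/S)/T
ln(1.795/1.559) = 0.140960; /T ⇒ 0.093973
y = r + u − ln(F/S)/T = 0.0853 + 0.0223 − 0.093973 = 0.013627
y = 1.36%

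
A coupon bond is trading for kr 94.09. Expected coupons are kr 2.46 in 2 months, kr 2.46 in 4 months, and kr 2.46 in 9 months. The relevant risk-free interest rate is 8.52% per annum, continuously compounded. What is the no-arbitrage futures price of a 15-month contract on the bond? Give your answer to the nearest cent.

kr 96.74

PV(coupons) I = 2.46·e^(−0.0852·2/12) + 2.46·e^(−0.0852·4/12) + 2.46·e^(−0.0852·9/12)
I = 2.4253 + 2.3911 + 2.3077 = 7.1241
F = (S − I)·e^(rT) = (94.09 − 7.1241) · e^(0.0852·15/12)
= 86.9659 · e^0.106500 = 86.9659 × 1.112378 = kr 96.74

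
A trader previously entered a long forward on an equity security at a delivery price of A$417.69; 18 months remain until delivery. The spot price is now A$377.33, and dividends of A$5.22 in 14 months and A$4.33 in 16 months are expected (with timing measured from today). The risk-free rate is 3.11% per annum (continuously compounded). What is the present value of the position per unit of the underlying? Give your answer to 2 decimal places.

PV(remaining dividends) I = 5.22·e^(−0.0311·14/12) + 4.33·e^(−0.0311·16/12) = 9.1881
Current forward F = (S − I)·e^(rT) = (377.33 − 9.1881)·e^(0.0311·18/12) = 368.1419 × 1.047755 = 385.7225
Value (long) = (F − K)·e^(−rT) = (385.7225 − 417.69) × 0.954421 = -30.5105
Value = -A$30.51

-A$30.51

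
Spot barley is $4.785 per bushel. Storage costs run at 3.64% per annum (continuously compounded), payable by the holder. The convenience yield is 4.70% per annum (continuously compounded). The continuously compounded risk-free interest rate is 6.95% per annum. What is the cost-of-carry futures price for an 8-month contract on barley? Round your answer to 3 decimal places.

$4.977 per bushel

Net carry = r + u − y = 0.0695 + 0.0364 − 0.0470 = 0.0589
F = S·e^((r+u−y)T) = 4.785 · e^(0.0589 × 8/12) = 4.785 · e^0.039267
= 4.785 × 1.040048 = $4.977 per bushel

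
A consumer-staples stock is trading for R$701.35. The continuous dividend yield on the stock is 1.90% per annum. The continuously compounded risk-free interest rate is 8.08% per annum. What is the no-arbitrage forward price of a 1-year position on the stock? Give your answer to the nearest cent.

F = S·e^((r − q)T) = 701.35 · e^((0.0808 − 0.0190) × 1)
= 701.35 · e^0.061800 = 701.35 × 1.063750
F = R$746.06

R$746.06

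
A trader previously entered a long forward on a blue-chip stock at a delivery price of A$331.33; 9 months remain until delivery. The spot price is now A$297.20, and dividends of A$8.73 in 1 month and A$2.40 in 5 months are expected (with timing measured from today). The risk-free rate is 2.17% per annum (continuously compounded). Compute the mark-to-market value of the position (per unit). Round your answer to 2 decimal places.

-A$39.87

PV(remaining dividends) I = 8.73·e^(−0.0217·1/12) + 2.40·e^(−0.0217·5/12) = 11.0926
Current forward F = (S − I)·e^(rT) = (297.20 − 11.0926)·e^(0.0217·9/12) = 286.1074 × 1.016408 = 290.8019
Value (long) = (F − K)·e^(−rT) = (290.8019 − 331.33) × 0.983857 = -39.8739
Value = -A$39.87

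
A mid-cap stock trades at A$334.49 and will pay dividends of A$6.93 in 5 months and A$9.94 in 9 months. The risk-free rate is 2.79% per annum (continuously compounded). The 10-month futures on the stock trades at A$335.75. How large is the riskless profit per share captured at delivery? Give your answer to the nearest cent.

A$10.37 per share

PV(dividends) I = 6.93·e^(−0.0279·5/12) + 9.94·e^(−0.0279·9/12) = 16.5841
Fair futures F* = (S − I)·e^(rT) = (334.49 − 16.5841)·e^0.023250 = 317.9059 × 1.023522 = 325.3837
Market A$335.75 > fair 325.3837: forward overpriced → cash-and-carry (borrow at r, buy the stock and collect the dividends, short the forward).
Profit at T = |F_mkt − F*| = |335.75 − 325.3837| = A$10.37 per share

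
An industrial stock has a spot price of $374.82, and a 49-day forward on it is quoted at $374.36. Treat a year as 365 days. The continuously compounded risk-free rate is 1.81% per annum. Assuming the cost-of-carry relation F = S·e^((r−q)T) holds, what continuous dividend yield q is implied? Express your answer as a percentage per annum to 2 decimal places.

From F = S·e^((r−q)T): (r − q) = ln(F/S)/T
ln(374.36/374.82) = ln(0.998773) = -0.001228
(r − q) = -0.001228 / (49/365) = -0.009147
q = r − ln(F/S)/T = 0.0181 + 0.009147 = 0.027247
q = 2.72%

2.72%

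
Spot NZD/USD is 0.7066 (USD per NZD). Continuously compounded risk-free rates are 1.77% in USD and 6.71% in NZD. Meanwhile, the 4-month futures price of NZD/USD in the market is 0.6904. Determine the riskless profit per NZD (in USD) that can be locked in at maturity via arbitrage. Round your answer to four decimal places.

Fair futures: F* = S·e^(carry·T), with carry = (r_USD − r_NZD) = 0.0177 − 0.0671 = -0.0494
F* = 0.7066 · e^(-0.0494 × 4/12) = 0.7066 · e^-0.016467 = 0.7066 × 0.983668 = 0.6951
Market 0.6904 < fair 0.6951: forward underpriced → reverse cash-and-carry (short spot, go long the forward).
At maturity, profit = |F_mkt − F*| = |0.6904 − 0.6951| = 0.0047 per NZD (in USD)

0.0047 per NZD (in USD)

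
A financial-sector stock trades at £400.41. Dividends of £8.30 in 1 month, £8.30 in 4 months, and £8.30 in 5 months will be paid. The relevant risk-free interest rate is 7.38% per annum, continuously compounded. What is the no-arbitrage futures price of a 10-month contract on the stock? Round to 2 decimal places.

£399.86

PV(dividends) I = 8.30·e^(−0.0738·1/12) + 8.30·e^(−0.0738·4/12) + 8.30·e^(−0.0738·5/12)
I = 8.2491 + 8.0983 + 8.0487 = 24.3961
F = (S − I)·e^(rT) = (400.41 − 24.3961) · e^(0.0738·10/12)
= 376.0139 · e^0.061500 = 376.0139 × 1.063430 = £399.86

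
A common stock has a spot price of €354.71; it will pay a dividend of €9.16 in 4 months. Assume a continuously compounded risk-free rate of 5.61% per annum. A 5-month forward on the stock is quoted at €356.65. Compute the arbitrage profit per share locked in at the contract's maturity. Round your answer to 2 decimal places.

PV(dividends) I = 9.16·e^(−0.0561·4/12) = 8.9903
Fair forward F* = (S − I)·e^(rT) = (354.71 − 8.9903)·e^0.023375 = 345.7197 × 1.023650 = 353.8960
Market €356.65 > fair 353.8960: forward overpriced → cash-and-carry (borrow at r, buy the stock and collect the dividends, short the forward).
Profit at T = |F_mkt − F*| = |356.65 − 353.8960| = €2.75 per share

€2.75 per share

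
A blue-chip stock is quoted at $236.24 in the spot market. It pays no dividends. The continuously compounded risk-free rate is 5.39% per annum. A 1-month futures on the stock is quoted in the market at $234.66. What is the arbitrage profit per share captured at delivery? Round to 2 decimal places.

$2.64 per share

Fair futures: F* = S·e^(carry·T), with carry = r = 0.0539
F* = 236.24 · e^(0.0539 × 1/12) = 236.24 · e^0.004492 = 236.24 × 1.004502 = $237.3036
Market $234.66 < fair $237.3036: forward underpriced → reverse cash-and-carry (short spot, go long the forward).
At maturity, profit = |F_mkt − F*| = |234.66 − 237.3036| = $2.64 per share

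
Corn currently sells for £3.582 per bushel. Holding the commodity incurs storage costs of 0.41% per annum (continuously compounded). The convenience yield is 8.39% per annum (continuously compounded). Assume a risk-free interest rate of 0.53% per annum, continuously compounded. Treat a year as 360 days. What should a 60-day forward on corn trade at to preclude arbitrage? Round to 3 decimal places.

Net carry = r + u − y = 0.0053 + 0.0041 − 0.0839 = -0.0745
F = S·e^((r+u−y)T) = 3.582 · e^(-0.0745 × 60/360) = 3.582 · e^-0.012417
= 3.582 × 0.987660 = £3.538 per bushel

£3.538 per bushel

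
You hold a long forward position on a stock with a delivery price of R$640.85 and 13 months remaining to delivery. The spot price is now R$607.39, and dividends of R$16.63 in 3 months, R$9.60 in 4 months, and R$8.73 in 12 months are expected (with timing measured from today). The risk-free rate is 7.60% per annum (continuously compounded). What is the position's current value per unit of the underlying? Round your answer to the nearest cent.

-R$16.58

PV(remaining dividends) I = 16.63·e^(−0.0760·3/12) + 9.60·e^(−0.0760·4/12) + 8.73·e^(−0.0760·12/12) = 33.7680
Current forward F = (S − I)·e^(rT) = (607.39 − 33.7680)·e^(0.0760·13/12) = 573.6220 × 1.085818 = 622.8491
Value (long) = (F − K)·e^(−rT) = (622.8491 − 640.85) × 0.920965 = -16.5782
Value = -R$16.58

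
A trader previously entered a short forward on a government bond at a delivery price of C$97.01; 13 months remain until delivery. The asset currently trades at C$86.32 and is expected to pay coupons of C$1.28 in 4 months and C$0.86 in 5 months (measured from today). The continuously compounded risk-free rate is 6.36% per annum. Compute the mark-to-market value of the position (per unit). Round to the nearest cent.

C$6.32

PV(remaining coupons) I = 1.28·e^(−0.0636·4/12) + 0.86·e^(−0.0636·5/12) = 2.0907
Current forward F = (S − I)·e^(rT) = (86.32 − 2.0907)·e^(0.0636·13/12) = 84.2293 × 1.071329 = 90.2373
Value (long) = (F − K)·e^(−rT) = (90.2373 − 97.01) × 0.933420 = -6.3218
Short position value = −(long value) = C$6.32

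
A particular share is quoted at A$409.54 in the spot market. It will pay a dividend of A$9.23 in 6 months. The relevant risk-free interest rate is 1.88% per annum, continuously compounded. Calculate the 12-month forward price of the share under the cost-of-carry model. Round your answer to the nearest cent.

PV(dividends) I = 9.23·e^(−0.0188·6/12)
I = 9.1436
F = (S − I)·e^(rT) = (409.54 − 9.1436) · e^(0.0188·12/12)
= 400.3964 · e^0.018800 = 400.3964 × 1.018978 = A$408.00

A$408.00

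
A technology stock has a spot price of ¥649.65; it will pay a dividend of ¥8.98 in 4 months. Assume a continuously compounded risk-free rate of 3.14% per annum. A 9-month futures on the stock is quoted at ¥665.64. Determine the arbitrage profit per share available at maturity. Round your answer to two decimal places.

¥9.61 per share

PV(dividends) I = 8.98·e^(−0.0314·4/12) = 8.8865
Fair futures F* = (S − I)·e^(rT) = (649.65 − 8.8865)·e^0.023550 = 640.7635 × 1.023829 = 656.0323
Market ¥665.64 > fair 656.0323: forward overpriced → cash-and-carry (borrow at r, buy the stock and collect the dividends, short the forward).
Profit at T = |F_mkt − F*| = |665.64 − 656.0323| = ¥9.61 per share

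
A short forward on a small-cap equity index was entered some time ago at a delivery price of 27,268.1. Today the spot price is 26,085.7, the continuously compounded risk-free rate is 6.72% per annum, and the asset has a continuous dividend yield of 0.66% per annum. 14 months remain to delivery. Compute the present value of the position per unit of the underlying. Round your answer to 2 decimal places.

Current fair forward for the remaining 14 months: F = S·e^((r − q)·T), (r − q) = 0.0672 − 0.0066 = 0.0606
F = 26085.7 · e^(0.0606 × 14/12) = 26085.7 × 1.07325920 = 27996.7175
Value of long forward = (F − K)·e^(−rT) = (27996.7175 − 27268.1) · e^(−0.0672·14/12)
= 728.6175 × 0.92459451 = 673.68
Short position value = −(long value) = -673.68

-673.68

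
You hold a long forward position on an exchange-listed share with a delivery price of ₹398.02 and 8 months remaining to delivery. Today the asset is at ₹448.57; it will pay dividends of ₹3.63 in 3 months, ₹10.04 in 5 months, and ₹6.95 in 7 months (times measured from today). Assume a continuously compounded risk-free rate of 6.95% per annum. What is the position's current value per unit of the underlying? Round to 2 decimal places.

₹48.58

PV(remaining dividends) I = 3.63·e^(−0.0695·3/12) + 10.04·e^(−0.0695·5/12) + 6.95·e^(−0.0695·7/12) = 19.9948
Current forward F = (S − I)·e^(rT) = (448.57 − 19.9948)·e^(0.0695·8/12) = 428.5752 × 1.047423 = 448.8995
Value (long) = (F − K)·e^(−rT) = (448.8995 − 398.02) × 0.954724 = 48.5759
Value = ₹48.58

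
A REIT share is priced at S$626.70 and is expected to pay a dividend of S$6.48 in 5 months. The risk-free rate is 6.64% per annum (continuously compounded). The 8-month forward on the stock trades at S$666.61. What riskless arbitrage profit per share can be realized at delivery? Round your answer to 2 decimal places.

S$18.13 per share

PV(dividends) I = 6.48·e^(−0.0664·5/12) = 6.3032
Fair forward F* = (S − I)·e^(rT) = (626.70 − 6.3032)·e^0.044267 = 620.3968 × 1.045261 = 648.4766
Market S$666.61 > fair 648.4766: forward overpriced → cash-and-carry (borrow at r, buy the stock and collect the dividends, short the forward).
Profit at T = |F_mkt − F*| = |666.61 − 648.4766| = S$18.13 per share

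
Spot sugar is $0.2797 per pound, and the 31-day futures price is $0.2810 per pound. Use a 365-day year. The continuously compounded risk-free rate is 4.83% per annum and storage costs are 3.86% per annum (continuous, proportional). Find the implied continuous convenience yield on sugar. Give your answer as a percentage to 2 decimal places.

F = S·e^((r+u−y)T) ⇒ (r+u−y) = ln(F/S)/T
ln(0.2810/0.2797) = 0.004637; /T ⇒ 0.054597
y = r + u − ln(F/S)/T = 0.0483 + 0.0386 − 0.054597 = 0.032303
y = 3.23%

3.23%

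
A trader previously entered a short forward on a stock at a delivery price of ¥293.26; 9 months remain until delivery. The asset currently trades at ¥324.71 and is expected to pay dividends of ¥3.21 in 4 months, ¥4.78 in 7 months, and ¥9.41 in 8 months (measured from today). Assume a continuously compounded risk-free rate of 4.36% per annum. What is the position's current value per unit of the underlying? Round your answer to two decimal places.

PV(remaining dividends) I = 3.21·e^(−0.0436·4/12) + 4.78·e^(−0.0436·7/12) + 9.41·e^(−0.0436·8/12) = 16.9641
Current forward F = (S − I)·e^(rT) = (324.71 − 16.9641)·e^(0.0436·9/12) = 307.7459 × 1.033241 = 317.9757
Value (long) = (F − K)·e^(−rT) = (317.9757 − 293.26) × 0.967829 = 23.9206
Short position value = −(long value) = -¥23.92

-¥23.92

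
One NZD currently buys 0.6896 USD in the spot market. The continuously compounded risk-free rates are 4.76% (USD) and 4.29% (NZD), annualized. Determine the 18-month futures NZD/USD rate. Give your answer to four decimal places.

F = S·e^((r_USD − r_NZD)T) = 0.6896 · e^((0.0476 − 0.0429) × 18/12)
= 0.6896 · e^0.007050 = 0.6896 × 1.007075
F = 0.6945 USD per NZD

0.6945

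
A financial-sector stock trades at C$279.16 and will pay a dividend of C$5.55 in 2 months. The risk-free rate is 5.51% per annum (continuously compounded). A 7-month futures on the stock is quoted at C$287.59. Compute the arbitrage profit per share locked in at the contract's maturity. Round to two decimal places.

PV(dividends) I = 5.55·e^(−0.0551·2/12) = 5.4993
Fair futures F* = (S − I)·e^(rT) = (279.16 − 5.4993)·e^0.032142 = 273.6607 × 1.032664 = 282.5996
Market C$287.59 > fair 282.5996: forward overpriced → cash-and-carry (borrow at r, buy the stock and collect the dividends, short the forward).
Profit at T = |F_mkt − F*| = |287.59 − 282.5996| = C$4.99 per share

C$4.99 per share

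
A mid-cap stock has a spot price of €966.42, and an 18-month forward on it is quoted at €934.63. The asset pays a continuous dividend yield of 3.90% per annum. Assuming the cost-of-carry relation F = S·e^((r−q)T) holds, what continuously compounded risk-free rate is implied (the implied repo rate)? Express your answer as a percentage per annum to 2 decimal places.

From F = S·e^((r−q)T): (r − q) = ln(F/S)/T
ln(934.63/966.42) = ln(0.967105) = -0.033448
(r − q) = -0.033448 / (18/12) = -0.022299
r = ln(F/S)/T + q = -0.022299 + 0.0390 = 0.016701
r = 1.67%

1.67%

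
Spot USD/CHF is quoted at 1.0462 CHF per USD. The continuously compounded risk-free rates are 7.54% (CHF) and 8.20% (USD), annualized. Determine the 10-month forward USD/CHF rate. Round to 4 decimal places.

1.0405

F = S·e^((r_CHF − r_USD)T) = 1.0462 · e^((0.0754 − 0.0820) × 10/12)
= 1.0462 · e^-0.005500 = 1.0462 × 0.994515
F = 1.0405 CHF per USD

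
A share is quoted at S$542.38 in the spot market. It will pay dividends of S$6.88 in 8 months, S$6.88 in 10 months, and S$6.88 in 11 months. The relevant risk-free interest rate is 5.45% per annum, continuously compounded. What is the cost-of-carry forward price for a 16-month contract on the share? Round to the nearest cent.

S$562.02

PV(dividends) I = 6.88·e^(−0.0545·8/12) + 6.88·e^(−0.0545·10/12) + 6.88·e^(−0.0545·11/12)
I = 6.6345 + 6.5745 + 6.5447 = 19.7537
F = (S − I)·e^(rT) = (542.38 − 19.7537) · e^(0.0545·16/12)
= 522.6263 · e^0.072667 = 522.6263 × 1.075372 = S$562.02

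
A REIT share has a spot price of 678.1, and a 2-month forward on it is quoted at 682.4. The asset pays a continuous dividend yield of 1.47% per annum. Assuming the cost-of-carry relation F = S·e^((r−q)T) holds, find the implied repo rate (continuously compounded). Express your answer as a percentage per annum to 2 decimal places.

5.26%

From F = S·e^((r−q)T): (r − q) = ln(F/S)/T
ln(682.4/678.1) = ln(1.006341) = 0.006321
(r − q) = 0.006321 / (2/12) = 0.037926
r = ln(F/S)/T + q = 0.037926 + 0.0147 = 0.052626
r = 5.26%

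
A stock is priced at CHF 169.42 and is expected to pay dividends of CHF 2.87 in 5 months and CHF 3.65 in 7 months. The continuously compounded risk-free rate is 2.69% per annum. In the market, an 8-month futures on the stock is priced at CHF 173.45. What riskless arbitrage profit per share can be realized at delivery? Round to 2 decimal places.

PV(dividends) I = 2.87·e^(−0.0269·5/12) + 3.65·e^(−0.0269·7/12) = 6.4312
Fair futures F* = (S − I)·e^(rT) = (169.42 − 6.4312)·e^0.017933 = 162.9888 × 1.018095 = 165.9381
Market CHF 173.45 > fair 165.9381: forward overpriced → cash-and-carry (borrow at r, buy the stock and collect the dividends, short the forward).
Profit at T = |F_mkt − F*| = |173.45 − 165.9381| = CHF 7.51 per share

CHF 7.51 per share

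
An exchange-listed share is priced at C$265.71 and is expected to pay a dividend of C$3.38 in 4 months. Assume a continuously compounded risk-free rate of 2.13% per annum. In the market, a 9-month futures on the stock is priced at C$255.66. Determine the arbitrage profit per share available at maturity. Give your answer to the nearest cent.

PV(dividends) I = 3.38·e^(−0.0213·4/12) = 3.3561
Fair futures F* = (S − I)·e^(rT) = (265.71 − 3.3561)·e^0.015975 = 262.3539 × 1.016103 = 266.5786
Market C$255.66 < fair 266.5786: forward underpriced → reverse cash-and-carry (short the stock, invest proceeds at r, pay the dividends, go long the forward).
Profit at T = |F_mkt − F*| = |255.66 − 266.5786| = C$10.92 per share

C$10.92 per share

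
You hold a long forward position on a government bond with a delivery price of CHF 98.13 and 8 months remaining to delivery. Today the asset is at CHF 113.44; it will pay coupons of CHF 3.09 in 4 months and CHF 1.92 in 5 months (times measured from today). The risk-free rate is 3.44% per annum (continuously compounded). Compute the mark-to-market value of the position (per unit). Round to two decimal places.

PV(remaining coupons) I = 3.09·e^(−0.0344·4/12) + 1.92·e^(−0.0344·5/12) = 4.9474
Current forward F = (S − I)·e^(rT) = (113.44 − 4.9474)·e^(0.0344·8/12) = 108.4926 × 1.023198 = 111.0094
Value (long) = (F − K)·e^(−rT) = (111.0094 − 98.13) × 0.977328 = 12.5874
Value = CHF 12.59

CHF 12.59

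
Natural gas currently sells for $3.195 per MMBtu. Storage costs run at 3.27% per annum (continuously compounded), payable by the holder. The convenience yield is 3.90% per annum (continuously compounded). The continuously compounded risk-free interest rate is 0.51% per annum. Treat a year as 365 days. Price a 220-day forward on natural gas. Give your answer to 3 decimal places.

Net carry = r + u − y = 0.0051 + 0.0327 − 0.0390 = -0.0012
F = S·e^((r+u−y)T) = 3.195 · e^(-0.0012 × 220/365) = 3.195 · e^-0.000723
= 3.195 × 0.999277 = $3.193 per MMBtu

$3.193 per MMBtu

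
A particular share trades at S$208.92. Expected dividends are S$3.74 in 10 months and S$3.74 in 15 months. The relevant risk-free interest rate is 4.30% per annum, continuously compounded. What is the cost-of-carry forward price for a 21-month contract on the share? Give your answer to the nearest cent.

S$217.54

PV(dividends) I = 3.74·e^(−0.0430·10/12) + 3.74·e^(−0.0430·15/12)
I = 3.6084 + 3.5443 = 7.1527
F = (S − I)·e^(rT) = (208.92 − 7.1527) · e^(0.0430·21/12)
= 201.7673 · e^0.075250 = 201.7673 × 1.078154 = S$217.54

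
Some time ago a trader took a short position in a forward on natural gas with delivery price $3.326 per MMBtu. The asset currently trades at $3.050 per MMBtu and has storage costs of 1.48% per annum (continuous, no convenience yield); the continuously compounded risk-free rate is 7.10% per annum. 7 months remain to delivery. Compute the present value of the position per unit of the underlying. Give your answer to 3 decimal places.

$0.115 per MMBtu

Current fair forward for the remaining 7 months: F = S·e^((r + u)·T), (r + u) = 0.0710 + 0.0148 = 0.0858
F = 3.050 · e^(0.0858 × 7/12) = 3.050 × 1.051324 = 3.2065
Value of long forward = (F − K)·e^(−rT) = (3.2065 − 3.326) · e^(−0.0710·7/12)
= -0.1195 × 0.959429 = -0.115
Short position value = −(long value) = $0.115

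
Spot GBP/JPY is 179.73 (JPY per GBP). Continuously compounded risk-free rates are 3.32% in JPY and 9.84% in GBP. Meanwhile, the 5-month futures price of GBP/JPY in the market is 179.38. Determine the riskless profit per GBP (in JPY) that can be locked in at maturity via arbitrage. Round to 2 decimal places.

4.47 per GBP (in JPY)

Fair futures: F* = S·e^(carry·T), with carry = (r_JPY − r_GBP) = 0.0332 − 0.0984 = -0.0652
F* = 179.73 · e^(-0.0652 × 5/12) = 179.73 · e^-0.027167 = 179.73 × 0.973199 = 174.9131
Market 179.38 > fair 174.9131: forward overpriced → cash-and-carry (buy spot, short the forward).
At maturity, profit = |F_mkt − F*| = |179.38 − 174.9131| = 4.47 per GBP (in JPY)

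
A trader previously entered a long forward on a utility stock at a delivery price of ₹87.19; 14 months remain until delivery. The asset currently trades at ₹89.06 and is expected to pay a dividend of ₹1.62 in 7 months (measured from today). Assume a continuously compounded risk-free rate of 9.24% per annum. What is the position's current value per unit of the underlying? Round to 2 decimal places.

PV(remaining dividends) I = 1.62·e^(−0.0924·7/12) = 1.5350
Current forward F = (S − I)·e^(rT) = (89.06 − 1.5350)·e^(0.0924·14/12) = 87.5250 × 1.113825 = 97.4875
Value (long) = (F − K)·e^(−rT) = (97.4875 − 87.19) × 0.897807 = 9.2452
Value = ₹9.25

₹9.25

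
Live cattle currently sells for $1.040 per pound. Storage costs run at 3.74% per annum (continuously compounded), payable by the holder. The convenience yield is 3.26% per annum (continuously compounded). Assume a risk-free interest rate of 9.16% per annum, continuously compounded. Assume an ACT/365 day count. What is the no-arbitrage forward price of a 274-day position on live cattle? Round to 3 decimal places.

Net carry = r + u − y = 0.0916 + 0.0374 − 0.0326 = 0.0964
F = S·e^((r+u−y)T) = 1.040 · e^(0.0964 × 274/365) = 1.040 · e^0.072366
= 1.040 × 1.075049 = $1.118 per pound

$1.118 per pound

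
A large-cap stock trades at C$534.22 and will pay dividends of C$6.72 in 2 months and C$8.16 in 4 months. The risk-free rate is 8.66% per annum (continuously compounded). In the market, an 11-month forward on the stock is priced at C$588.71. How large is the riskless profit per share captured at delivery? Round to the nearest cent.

C$26.11 per share

PV(dividends) I = 6.72·e^(−0.0866·2/12) + 8.16·e^(−0.0866·4/12) = 14.5515
Fair forward F* = (S − I)·e^(rT) = (534.22 − 14.5515)·e^0.079383 = 519.6685 × 1.082619 = 562.6030
Market C$588.71 > fair 562.6030: forward overpriced → cash-and-carry (borrow at r, buy the stock and collect the dividends, short the forward).
Profit at T = |F_mkt − F*| = |588.71 − 562.6030| = C$26.11 per share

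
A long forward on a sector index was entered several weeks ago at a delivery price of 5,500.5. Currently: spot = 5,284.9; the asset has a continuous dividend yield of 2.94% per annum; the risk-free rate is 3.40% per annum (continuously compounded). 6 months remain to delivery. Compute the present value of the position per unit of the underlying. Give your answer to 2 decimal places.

-200.00

Current fair forward for the remaining 6 months: F = S·e^((r − q)·T), (r − q) = 0.0340 − 0.0294 = 0.0046
F = 5284.9 · e^(0.0046 × 6/12) = 5284.9 × 1.00230265 = 5297.0693
Value of long forward = (F − K)·e^(−rT) = (5297.0693 − 5500.5) · e^(−0.0340·6/12)
= -203.4307 × 0.98314368 = -200.00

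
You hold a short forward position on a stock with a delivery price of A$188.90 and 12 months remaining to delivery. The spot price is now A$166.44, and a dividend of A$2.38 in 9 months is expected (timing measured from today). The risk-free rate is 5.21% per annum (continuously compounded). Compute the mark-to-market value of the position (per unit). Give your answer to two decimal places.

A$15.16

PV(remaining dividends) I = 2.38·e^(−0.0521·9/12) = 2.2888
Current forward F = (S − I)·e^(rT) = (166.44 − 2.2888)·e^(0.0521·12/12) = 164.1512 × 1.053481 = 172.9302
Value (long) = (F − K)·e^(−rT) = (172.9302 − 188.90) × 0.949234 = -15.1591
Short position value = −(long value) = A$15.16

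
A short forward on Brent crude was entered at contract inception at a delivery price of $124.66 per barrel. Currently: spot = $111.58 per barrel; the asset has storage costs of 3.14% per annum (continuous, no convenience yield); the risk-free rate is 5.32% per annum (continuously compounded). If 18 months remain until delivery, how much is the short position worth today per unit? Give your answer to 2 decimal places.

-$1.86 per barrel

Current fair forward for the remaining 18 months: F = S·e^((r + u)·T), (r + u) = 0.0532 + 0.0314 = 0.0846
F = 111.58 · e^(0.0846 × 18/12) = 111.58 × 1.135303 = 126.6771
Value of long forward = (F − K)·e^(−rT) = (126.6771 − 124.66) · e^(−0.0532·18/12)
= 2.0171 × 0.923301 = 1.86
Short position value = −(long value) = -$1.86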